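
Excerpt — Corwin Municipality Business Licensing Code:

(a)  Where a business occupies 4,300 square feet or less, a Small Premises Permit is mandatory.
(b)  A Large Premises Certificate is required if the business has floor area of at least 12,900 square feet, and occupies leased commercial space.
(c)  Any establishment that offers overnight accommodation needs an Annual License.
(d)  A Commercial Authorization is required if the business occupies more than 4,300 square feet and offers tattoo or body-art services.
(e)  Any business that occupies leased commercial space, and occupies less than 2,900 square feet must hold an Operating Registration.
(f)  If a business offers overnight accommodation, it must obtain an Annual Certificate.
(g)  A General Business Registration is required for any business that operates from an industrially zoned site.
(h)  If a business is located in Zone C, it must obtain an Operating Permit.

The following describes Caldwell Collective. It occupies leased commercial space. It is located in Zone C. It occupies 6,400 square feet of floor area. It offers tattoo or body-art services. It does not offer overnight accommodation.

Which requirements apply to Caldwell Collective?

(a) floor area 6,400 square feet > 4,300 square feet → Small Premises Permit not required.
(b) floor area 6,400 square feet < 12,900 square feet; occupies leased commercial space → Large Premises Certificate not required.
(c) does not offer overnight accommodation → Annual License not required.
(d) floor area 6,400 square feet > 4,300 square feet; offers tattoo or body-art services → Commercial Authorization required.
(e) occupies leased commercial space; floor area 6,400 square feet ≥ 2,900 square feet → Operating Registration not required.
(f) does not offer overnight accommodation → Annual Certificate not required.
(g) occupies leased commercial space (not: operates from an industrially zoned site) → General Business Registration not required.
(h) is located in Zone C → Operating Permit required.

Commercial Authorization, Operating Permit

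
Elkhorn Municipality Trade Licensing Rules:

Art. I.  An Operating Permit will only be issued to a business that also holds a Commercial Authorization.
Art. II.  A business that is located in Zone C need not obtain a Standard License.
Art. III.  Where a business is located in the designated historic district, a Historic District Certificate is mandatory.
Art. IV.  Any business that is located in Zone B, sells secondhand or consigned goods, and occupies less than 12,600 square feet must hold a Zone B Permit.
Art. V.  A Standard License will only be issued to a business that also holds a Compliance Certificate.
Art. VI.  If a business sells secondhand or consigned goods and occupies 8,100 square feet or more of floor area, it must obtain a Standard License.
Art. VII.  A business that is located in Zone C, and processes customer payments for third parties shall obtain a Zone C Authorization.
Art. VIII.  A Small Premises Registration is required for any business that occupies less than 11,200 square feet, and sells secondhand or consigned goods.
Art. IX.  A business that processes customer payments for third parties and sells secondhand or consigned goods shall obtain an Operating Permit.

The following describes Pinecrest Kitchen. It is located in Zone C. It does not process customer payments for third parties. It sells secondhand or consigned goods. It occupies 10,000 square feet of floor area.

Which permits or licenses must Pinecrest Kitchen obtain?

Small Premises Registration

Art. I. Operating Permit is not required → no effect.
Art. II. is located in Zone C → exempt from Standard License.
Art. III. is located in Zone C (not: is located in the designated historic district) → Historic District Certificate not required.
Art. IV. is located in Zone C (not: is located in Zone B); sells secondhand or consigned goods; floor area 10,000 square feet < 12,600 square feet → Zone B Permit not required.
Art. V. Standard License is not required → no effect.
Art. VI. sells secondhand or consigned goods; floor area 10,000 square feet ≥ 8,100 square feet → Standard License required.
Art. VII. is located in Zone C; does not process customer payments for third parties → Zone C Authorization not required.
Art. VIII. floor area 10,000 square feet < 11,200 square feet; sells secondhand or consigned goods → Small Premises Registration required.
Art. IX. does not process customer payments for third parties; sells secondhand or consigned goods → Operating Permit not required.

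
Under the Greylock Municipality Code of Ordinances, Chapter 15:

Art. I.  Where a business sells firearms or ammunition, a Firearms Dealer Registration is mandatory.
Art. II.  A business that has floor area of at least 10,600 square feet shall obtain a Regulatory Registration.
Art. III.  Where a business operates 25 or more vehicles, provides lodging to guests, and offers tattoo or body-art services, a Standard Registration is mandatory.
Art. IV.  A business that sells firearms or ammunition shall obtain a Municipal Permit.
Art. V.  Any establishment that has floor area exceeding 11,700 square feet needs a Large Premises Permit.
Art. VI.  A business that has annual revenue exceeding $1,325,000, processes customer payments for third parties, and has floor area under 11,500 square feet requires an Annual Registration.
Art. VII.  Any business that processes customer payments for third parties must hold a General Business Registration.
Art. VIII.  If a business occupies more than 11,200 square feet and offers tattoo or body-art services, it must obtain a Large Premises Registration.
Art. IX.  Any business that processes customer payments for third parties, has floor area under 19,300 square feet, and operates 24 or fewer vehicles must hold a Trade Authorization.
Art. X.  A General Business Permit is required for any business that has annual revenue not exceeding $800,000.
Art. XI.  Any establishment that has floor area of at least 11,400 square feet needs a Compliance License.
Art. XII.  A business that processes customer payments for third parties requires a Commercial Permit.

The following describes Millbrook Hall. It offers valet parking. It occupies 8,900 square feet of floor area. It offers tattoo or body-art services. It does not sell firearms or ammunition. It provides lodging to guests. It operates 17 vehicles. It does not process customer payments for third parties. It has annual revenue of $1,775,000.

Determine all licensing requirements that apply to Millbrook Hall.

None

Art. I. does not sell firearms or ammunition → Firearms Dealer Registration not required.
Art. II. floor area 8,900 square feet < 10,600 square feet → Regulatory Registration not required.
Art. III. vehicles 17 < 25; provides lodging to guests; offers tattoo or body-art services → Standard Registration not required.
Art. IV. does not sell firearms or ammunition → Municipal Permit not required.
Art. V. floor area 8,900 square feet ≤ 11,700 square feet → Large Premises Permit not required.
Art. VI. revenue $1,775,000 > $1,325,000; does not process customer payments for third parties; floor area 8,900 square feet < 11,500 square feet → Annual Registration not required.
Art. VII. does not process customer payments for third parties → General Business Registration not required.
Art. VIII. floor area 8,900 square feet ≤ 11,200 square feet; offers tattoo or body-art services → Large Premises Registration not required.
Art. IX. does not process customer payments for third parties; floor area 8,900 square feet < 19,300 square feet; vehicles 17 ≤ 24 → Trade Authorization not required.
Art. X. revenue $1,775,000 > $800,000 → General Business Permit not required.
Art. XI. floor area 8,900 square feet < 11,400 square feet → Compliance License not required.
Art. XII. does not process customer payments for third parties → Commercial Permit not required.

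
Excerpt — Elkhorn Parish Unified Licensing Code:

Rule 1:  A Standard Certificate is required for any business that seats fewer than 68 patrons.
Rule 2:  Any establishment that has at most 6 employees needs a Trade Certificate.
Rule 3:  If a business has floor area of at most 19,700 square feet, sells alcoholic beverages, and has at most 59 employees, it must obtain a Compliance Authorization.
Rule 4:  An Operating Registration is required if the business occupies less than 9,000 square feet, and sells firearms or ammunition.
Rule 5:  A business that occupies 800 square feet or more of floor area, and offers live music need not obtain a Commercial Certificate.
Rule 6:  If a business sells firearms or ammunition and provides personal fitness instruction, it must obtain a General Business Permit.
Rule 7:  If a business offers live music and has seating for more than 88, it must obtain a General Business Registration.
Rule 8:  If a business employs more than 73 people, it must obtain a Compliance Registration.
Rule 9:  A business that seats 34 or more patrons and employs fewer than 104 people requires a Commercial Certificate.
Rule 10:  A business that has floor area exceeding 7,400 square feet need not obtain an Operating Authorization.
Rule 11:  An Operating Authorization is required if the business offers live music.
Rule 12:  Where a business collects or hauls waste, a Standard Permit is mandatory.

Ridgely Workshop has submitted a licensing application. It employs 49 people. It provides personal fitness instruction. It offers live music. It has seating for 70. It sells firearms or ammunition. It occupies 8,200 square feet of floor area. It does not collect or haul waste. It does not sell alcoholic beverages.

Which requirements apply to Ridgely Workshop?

General Business Permit, Operating Registration

Rule 1: seating 70 ≥ 68 → Standard Certificate not required.
Rule 2: employees 49 > 6 → Trade Certificate not required.
Rule 3: floor area 8,200 square feet ≤ 19,700 square feet; does not sell alcoholic beverages; employees 49 ≤ 59 → Compliance Authorization not required.
Rule 4: floor area 8,200 square feet < 9,000 square feet; sells firearms or ammunition → Operating Registration required.
Rule 5: floor area 8,200 square feet ≥ 800 square feet; offers live music → exempt from Commercial Certificate.
Rule 6: sells firearms or ammunition; provides personal fitness instruction → General Business Permit required.
Rule 7: offers live music; seating 70 ≤ 88 → General Business Registration not required.
Rule 8: employees 49 ≤ 73 → Compliance Registration not required.
Rule 9: seating 70 ≥ 34; employees 49 < 104 → Commercial Certificate required.
Rule 10: floor area 8,200 square feet > 7,400 square feet → exempt from Operating Authorization.
Rule 11: offers live music → Operating Authorization required.
Rule 12: does not collect or haul waste → Standard Permit not required.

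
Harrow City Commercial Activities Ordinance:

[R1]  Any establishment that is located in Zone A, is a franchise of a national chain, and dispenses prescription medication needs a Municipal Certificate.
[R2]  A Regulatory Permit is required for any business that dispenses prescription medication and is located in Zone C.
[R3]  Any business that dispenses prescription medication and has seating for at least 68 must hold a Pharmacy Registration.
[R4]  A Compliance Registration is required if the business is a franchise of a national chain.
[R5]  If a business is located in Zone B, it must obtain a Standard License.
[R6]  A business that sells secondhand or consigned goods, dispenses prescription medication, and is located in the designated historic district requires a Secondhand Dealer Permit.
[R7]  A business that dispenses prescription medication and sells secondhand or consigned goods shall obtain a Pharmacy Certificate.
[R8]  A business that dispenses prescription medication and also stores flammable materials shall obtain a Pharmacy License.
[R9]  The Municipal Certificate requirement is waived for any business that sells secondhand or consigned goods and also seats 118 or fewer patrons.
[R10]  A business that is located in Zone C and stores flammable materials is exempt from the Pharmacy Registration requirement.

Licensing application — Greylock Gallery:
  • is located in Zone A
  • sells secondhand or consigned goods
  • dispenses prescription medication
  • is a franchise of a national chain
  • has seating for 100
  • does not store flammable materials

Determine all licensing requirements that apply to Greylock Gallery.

Compliance Registration, Pharmacy Certificate, Pharmacy Registration

[R1] is located in Zone A; is a franchise of a national chain; dispenses prescription medication → Municipal Certificate required.
[R2] dispenses prescription medication; is located in Zone A (not: is located in Zone C) → Regulatory Permit not required.
[R3] dispenses prescription medication; seating 100 ≥ 68 → Pharmacy Registration required.
[R4] is a franchise of a national chain → Compliance Registration required.
[R5] is located in Zone A (not: is located in Zone B) → Standard License not required.
[R6] sells secondhand or consigned goods; dispenses prescription medication; is located in Zone A (not: is located in the designated historic district) → Secondhand Dealer Permit not required.
[R7] dispenses prescription medication; sells secondhand or consigned goods → Pharmacy Certificate required.
[R8] dispenses prescription medication; does not store flammable materials → Pharmacy License not required.
[R9] sells secondhand or consigned goods; seating 100 ≤ 118 → exempt from Municipal Certificate.
[R10] is located in Zone A (not: is located in Zone C); does not store flammable materials → Pharmacy Registration exemption does not apply.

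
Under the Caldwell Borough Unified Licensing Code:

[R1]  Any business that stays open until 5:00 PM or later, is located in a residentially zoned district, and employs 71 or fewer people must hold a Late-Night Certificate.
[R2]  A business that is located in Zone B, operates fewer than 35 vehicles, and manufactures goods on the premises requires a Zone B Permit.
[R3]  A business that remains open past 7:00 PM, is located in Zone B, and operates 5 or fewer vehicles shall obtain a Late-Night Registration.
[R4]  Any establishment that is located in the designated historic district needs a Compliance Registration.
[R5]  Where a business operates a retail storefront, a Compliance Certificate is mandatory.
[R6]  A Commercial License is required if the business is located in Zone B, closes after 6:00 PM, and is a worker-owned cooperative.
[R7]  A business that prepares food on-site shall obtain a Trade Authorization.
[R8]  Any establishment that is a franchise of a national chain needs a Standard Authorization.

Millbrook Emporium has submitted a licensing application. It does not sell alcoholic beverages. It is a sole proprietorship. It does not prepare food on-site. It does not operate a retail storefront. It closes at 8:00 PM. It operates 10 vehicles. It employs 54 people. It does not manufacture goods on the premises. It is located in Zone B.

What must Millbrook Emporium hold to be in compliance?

None

[R1] closes 8:00 PM, after 5:00 PM; is located in Zone B (not: is located in a residentially zoned district); employees 54 ≤ 71 → Late-Night Certificate not required.
[R2] is located in Zone B; vehicles 10 < 35; does not manufacture goods on the premises → Zone B Permit not required.
[R3] closes 8:00 PM, after 7:00 PM; is located in Zone B; vehicles 10 > 5 → Late-Night Registration not required.
[R4] is located in Zone B (not: is located in the designated historic district) → Compliance Registration not required.
[R5] does not operate a retail storefront → Compliance Certificate not required.
[R6] is located in Zone B; closes 8:00 PM, after 6:00 PM; is a sole proprietorship (not: is a worker-owned cooperative) → Commercial License not required.
[R7] does not prepare food on-site → Trade Authorization not required.
[R8] is a sole proprietorship (not: is a franchise of a national chain) → Standard Authorization not required.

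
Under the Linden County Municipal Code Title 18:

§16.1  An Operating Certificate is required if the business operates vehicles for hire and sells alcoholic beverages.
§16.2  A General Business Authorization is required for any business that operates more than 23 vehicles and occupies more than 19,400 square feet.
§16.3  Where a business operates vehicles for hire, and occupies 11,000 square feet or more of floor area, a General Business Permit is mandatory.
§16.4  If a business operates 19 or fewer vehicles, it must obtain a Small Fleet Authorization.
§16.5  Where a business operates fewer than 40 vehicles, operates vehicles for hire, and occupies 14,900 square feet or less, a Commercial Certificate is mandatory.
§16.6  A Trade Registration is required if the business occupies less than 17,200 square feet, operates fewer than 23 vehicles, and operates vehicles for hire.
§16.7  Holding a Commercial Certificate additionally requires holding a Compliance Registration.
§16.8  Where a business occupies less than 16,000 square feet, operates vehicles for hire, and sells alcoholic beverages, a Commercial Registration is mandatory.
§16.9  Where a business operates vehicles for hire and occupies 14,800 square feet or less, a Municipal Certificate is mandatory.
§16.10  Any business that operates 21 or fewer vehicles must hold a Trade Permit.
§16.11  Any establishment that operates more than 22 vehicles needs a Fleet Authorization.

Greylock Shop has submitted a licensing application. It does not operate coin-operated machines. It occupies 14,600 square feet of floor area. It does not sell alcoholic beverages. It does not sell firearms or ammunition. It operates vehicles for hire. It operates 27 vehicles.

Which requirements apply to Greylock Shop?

§16.1 operates vehicles for hire; does not sell alcoholic beverages → Operating Certificate not required.
§16.2 vehicles 27 > 23; floor area 14,600 square feet ≤ 19,400 square feet → General Business Authorization not required.
§16.3 operates vehicles for hire; floor area 14,600 square feet ≥ 11,000 square feet → General Business Permit required.
§16.4 vehicles 27 > 19 → Small Fleet Authorization not required.
§16.5 vehicles 27 < 40; operates vehicles for hire; floor area 14,600 square feet ≤ 14,900 square feet → Commercial Certificate required.
§16.6 floor area 14,600 square feet < 17,200 square feet; vehicles 27 ≥ 23; operates vehicles for hire → Trade Registration not required.
§16.7 Commercial Certificate is required → Compliance Registration also required.
§16.8 floor area 14,600 square feet < 16,000 square feet; operates vehicles for hire; does not sell alcoholic beverages → Commercial Registration not required.
§16.9 operates vehicles for hire; floor area 14,600 square feet ≤ 14,800 square feet → Municipal Certificate required.
§16.10 vehicles 27 > 21 → Trade Permit not required.
§16.11 vehicles 27 > 22 → Fleet Authorization required.

Commercial Certificate, Compliance Registration, Fleet Authorization, General Business Permit, Municipal Certificate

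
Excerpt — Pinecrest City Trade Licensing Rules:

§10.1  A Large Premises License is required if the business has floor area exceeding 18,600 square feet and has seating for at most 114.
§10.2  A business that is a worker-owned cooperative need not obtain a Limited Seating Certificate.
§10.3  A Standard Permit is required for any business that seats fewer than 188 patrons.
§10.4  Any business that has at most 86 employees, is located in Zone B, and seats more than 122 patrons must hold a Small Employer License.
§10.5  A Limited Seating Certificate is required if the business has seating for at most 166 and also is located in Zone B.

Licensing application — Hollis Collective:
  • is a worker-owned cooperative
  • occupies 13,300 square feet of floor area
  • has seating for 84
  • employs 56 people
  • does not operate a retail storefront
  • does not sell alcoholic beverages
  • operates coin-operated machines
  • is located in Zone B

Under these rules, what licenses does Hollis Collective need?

§10.1 floor area 13,300 square feet ≤ 18,600 square feet; seating 84 ≤ 114 → Large Premises License not required.
§10.2 is a worker-owned cooperative → exempt from Limited Seating Certificate.
§10.3 seating 84 < 188 → Standard Permit required.
§10.4 employees 56 ≤ 86; is located in Zone B; seating 84 ≤ 122 → Small Employer License not required.
§10.5 seating 84 ≤ 166; is located in Zone B → Limited Seating Certificate required.

Standard Permit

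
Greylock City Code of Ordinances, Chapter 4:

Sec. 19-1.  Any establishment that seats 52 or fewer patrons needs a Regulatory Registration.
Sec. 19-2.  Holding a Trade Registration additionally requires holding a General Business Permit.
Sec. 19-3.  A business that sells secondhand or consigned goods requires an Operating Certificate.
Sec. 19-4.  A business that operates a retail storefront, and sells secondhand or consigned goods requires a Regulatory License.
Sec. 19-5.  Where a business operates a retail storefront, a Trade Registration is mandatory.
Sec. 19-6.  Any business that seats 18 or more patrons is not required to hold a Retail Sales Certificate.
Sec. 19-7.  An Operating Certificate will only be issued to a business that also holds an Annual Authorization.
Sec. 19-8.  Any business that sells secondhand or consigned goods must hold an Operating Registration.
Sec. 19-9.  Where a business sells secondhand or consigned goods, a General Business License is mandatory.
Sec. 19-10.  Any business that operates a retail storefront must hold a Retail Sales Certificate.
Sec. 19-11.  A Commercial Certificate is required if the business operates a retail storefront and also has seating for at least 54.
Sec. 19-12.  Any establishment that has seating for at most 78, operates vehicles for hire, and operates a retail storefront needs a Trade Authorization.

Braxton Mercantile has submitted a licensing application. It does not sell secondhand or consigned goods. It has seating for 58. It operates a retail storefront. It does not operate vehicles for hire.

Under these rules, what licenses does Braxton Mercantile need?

Sec. 19-1. seating 58 > 52 → Regulatory Registration not required.
Sec. 19-2. Trade Registration is required → General Business Permit also required.
Sec. 19-3. does not sell secondhand or consigned goods → Operating Certificate not required.
Sec. 19-4. operates a retail storefront; does not sell secondhand or consigned goods → Regulatory License not required.
Sec. 19-5. operates a retail storefront → Trade Registration required.
Sec. 19-6. seating 58 ≥ 18 → exempt from Retail Sales Certificate.
Sec. 19-7. Operating Certificate is not required → no effect.
Sec. 19-8. does not sell secondhand or consigned goods → Operating Registration not required.
Sec. 19-9. does not sell secondhand or consigned goods → General Business License not required.
Sec. 19-10. operates a retail storefront → Retail Sales Certificate required.
Sec. 19-11. operates a retail storefront; seating 58 ≥ 54 → Commercial Certificate required.
Sec. 19-12. seating 58 ≤ 78; does not operate vehicles for hire; operates a retail storefront → Trade Authorization not required.

Commercial Certificate, General Business Permit, Trade Registration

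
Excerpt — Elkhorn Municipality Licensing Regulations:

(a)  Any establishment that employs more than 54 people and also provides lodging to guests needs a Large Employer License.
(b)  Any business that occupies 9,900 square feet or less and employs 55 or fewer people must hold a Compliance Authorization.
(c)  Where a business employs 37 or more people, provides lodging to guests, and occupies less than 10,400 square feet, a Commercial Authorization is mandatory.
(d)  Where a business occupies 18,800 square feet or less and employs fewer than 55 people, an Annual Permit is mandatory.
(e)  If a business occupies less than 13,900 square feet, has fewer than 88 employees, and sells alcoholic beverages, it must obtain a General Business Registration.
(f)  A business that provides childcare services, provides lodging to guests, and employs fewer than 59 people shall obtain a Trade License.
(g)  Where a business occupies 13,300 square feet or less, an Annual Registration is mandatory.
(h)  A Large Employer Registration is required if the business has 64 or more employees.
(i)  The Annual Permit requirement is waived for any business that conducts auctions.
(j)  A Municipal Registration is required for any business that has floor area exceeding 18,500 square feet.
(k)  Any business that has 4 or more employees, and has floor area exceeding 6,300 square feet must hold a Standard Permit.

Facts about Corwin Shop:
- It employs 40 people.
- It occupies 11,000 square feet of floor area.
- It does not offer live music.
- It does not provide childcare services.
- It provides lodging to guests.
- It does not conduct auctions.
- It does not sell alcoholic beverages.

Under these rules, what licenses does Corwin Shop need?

(a) employees 40 ≤ 54; provides lodging to guests → Large Employer License not required.
(b) floor area 11,000 square feet > 9,900 square feet; employees 40 ≤ 55 → Compliance Authorization not required.
(c) employees 40 ≥ 37; provides lodging to guests; floor area 11,000 square feet ≥ 10,400 square feet → Commercial Authorization not required.
(d) floor area 11,000 square feet ≤ 18,800 square feet; employees 40 < 55 → Annual Permit required.
(e) floor area 11,000 square feet < 13,900 square feet; employees 40 < 88; does not sell alcoholic beverages → General Business Registration not required.
(f) does not provide childcare services; provides lodging to guests; employees 40 < 59 → Trade License not required.
(g) floor area 11,000 square feet ≤ 13,300 square feet → Annual Registration required.
(h) employees 40 < 64 → Large Employer Registration not required.
(i) does not conduct auctions → Annual Permit exemption does not apply.
(j) floor area 11,000 square feet ≤ 18,500 square feet → Municipal Registration not required.
(k) employees 40 ≥ 4; floor area 11,000 square feet > 6,300 square feet → Standard Permit required.

Annual Permit, Annual Registration, Standard Permit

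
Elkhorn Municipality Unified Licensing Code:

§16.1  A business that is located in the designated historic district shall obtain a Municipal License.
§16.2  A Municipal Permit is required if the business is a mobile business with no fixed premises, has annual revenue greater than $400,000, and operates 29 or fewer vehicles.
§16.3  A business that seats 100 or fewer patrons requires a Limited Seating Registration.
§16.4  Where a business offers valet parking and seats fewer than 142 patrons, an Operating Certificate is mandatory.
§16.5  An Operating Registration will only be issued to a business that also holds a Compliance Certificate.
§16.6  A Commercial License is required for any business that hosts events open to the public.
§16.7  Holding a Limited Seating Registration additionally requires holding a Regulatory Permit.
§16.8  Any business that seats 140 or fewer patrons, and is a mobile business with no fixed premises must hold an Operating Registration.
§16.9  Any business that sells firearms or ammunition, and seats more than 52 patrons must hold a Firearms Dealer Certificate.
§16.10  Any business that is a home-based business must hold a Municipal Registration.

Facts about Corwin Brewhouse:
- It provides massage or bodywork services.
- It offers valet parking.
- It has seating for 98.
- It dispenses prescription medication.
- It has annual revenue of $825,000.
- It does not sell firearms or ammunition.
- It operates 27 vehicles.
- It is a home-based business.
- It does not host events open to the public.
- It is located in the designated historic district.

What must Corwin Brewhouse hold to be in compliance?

§16.1 is located in the designated historic district → Municipal License required.
§16.2 is a home-based business (not: is a mobile business with no fixed premises); revenue $825,000 > $400,000; vehicles 27 ≤ 29 → Municipal Permit not required.
§16.3 seating 98 ≤ 100 → Limited Seating Registration required.
§16.4 offers valet parking; seating 98 < 142 → Operating Certificate required.
§16.5 Operating Registration is not required → no effect.
§16.6 does not host events open to the public → Commercial License not required.
§16.7 Limited Seating Registration is required → Regulatory Permit also required.
§16.8 seating 98 ≤ 140; is a home-based business (not: is a mobile business with no fixed premises) → Operating Registration not required.
§16.9 does not sell firearms or ammunition; seating 98 > 52 → Firearms Dealer Certificate not required.
§16.10 is a home-based business → Municipal Registration required.

Limited Seating Registration, Municipal License, Municipal Registration, Operating Certificate, Regulatory Permit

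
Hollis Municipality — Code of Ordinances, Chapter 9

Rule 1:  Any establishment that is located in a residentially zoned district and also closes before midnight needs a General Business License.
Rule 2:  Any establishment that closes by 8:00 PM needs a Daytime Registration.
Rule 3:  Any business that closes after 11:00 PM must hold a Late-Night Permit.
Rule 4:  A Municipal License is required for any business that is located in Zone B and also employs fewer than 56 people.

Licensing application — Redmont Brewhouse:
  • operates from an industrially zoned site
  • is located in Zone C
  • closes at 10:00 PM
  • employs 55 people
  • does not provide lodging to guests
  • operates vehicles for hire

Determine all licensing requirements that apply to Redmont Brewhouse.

Rule 1: is located in Zone C (not: is located in a residentially zoned district); closes 10:00 PM, at/before midnight → General Business License not required.
Rule 2: closes 10:00 PM, after 8:00 PM → Daytime Registration not required.
Rule 3: closes 10:00 PM, at/before 11:00 PM → Late-Night Permit not required.
Rule 4: is located in Zone C (not: is located in Zone B); employees 55 < 56 → Municipal License not required.

None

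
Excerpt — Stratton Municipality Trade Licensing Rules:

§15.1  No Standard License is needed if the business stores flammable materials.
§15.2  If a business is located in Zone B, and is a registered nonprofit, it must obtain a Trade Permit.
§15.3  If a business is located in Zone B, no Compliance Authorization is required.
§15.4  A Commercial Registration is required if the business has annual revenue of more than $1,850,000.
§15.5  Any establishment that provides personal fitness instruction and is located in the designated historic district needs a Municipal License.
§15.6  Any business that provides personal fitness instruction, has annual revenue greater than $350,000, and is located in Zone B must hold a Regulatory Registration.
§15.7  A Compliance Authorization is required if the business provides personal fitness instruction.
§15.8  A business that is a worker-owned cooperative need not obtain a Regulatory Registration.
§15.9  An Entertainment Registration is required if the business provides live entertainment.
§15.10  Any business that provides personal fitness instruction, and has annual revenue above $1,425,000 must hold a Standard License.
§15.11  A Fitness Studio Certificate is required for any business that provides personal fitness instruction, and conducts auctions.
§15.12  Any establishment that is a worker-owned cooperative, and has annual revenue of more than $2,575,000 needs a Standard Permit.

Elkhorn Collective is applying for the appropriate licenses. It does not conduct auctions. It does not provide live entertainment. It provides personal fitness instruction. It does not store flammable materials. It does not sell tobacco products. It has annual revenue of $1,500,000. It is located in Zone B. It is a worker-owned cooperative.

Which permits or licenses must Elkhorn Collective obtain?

§15.1 does not store flammable materials → Standard License exemption does not apply.
§15.2 is located in Zone B; is a worker-owned cooperative (not: is a registered nonprofit) → Trade Permit not required.
§15.3 is located in Zone B → exempt from Compliance Authorization.
§15.4 revenue $1,500,000 ≤ $1,850,000 → Commercial Registration not required.
§15.5 provides personal fitness instruction; is located in Zone B (not: is located in the designated historic district) → Municipal License not required.
§15.6 provides personal fitness instruction; revenue $1,500,000 > $350,000; is located in Zone B → Regulatory Registration required.
§15.7 provides personal fitness instruction → Compliance Authorization required.
§15.8 is a worker-owned cooperative → exempt from Regulatory Registration.
§15.9 does not provide live entertainment → Entertainment Registration not required.
§15.10 provides personal fitness instruction; revenue $1,500,000 > $1,425,000 → Standard License required.
§15.11 provides personal fitness instruction; does not conduct auctions → Fitness Studio Certificate not required.
§15.12 is a worker-owned cooperative; revenue $1,500,000 ≤ $2,575,000 → Standard Permit not required.

Standard License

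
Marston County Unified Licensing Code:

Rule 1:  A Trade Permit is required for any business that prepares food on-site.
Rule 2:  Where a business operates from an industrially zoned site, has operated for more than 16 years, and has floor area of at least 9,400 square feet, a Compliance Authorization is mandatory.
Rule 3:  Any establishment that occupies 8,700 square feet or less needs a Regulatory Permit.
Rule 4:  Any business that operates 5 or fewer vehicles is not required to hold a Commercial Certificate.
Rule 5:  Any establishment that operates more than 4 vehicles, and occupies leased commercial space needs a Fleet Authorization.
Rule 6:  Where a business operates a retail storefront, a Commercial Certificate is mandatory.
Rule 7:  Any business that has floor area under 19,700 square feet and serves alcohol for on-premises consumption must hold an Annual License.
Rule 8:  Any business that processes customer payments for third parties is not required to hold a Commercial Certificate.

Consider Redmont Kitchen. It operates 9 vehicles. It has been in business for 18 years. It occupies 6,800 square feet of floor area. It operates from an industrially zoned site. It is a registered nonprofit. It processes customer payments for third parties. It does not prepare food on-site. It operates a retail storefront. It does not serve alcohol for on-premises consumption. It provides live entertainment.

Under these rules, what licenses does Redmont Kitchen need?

Regulatory Permit

Rule 1: does not prepare food on-site → Trade Permit not required.
Rule 2: operates from an industrially zoned site; years in business 18 > 16; floor area 6,800 square feet < 9,400 square feet → Compliance Authorization not required.
Rule 3: floor area 6,800 square feet ≤ 8,700 square feet → Regulatory Permit required.
Rule 4: vehicles 9 > 5 → Commercial Certificate exemption does not apply.
Rule 5: vehicles 9 > 4; operates from an industrially zoned site (not: occupies leased commercial space) → Fleet Authorization not required.
Rule 6: operates a retail storefront → Commercial Certificate required.
Rule 7: floor area 6,800 square feet < 19,700 square feet; does not serve alcohol for on-premises consumption → Annual License not required.
Rule 8: processes customer payments for third parties → exempt from Commercial Certificate.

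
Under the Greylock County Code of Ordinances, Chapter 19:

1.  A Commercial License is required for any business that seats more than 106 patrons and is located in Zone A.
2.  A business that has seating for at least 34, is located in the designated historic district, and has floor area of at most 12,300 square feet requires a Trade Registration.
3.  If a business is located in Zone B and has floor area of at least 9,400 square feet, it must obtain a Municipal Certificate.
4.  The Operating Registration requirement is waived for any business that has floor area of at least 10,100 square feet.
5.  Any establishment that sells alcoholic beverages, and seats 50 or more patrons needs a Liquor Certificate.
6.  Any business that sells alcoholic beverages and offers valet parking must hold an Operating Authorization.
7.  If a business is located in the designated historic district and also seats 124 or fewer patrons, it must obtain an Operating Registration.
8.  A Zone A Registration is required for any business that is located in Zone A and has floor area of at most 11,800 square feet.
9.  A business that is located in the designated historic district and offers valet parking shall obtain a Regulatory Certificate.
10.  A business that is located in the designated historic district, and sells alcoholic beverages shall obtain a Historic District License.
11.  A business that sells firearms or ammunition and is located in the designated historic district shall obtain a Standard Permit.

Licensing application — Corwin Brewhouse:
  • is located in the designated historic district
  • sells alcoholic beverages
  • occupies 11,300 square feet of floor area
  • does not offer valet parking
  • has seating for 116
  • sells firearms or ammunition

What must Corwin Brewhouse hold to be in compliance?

Historic District License, Liquor Certificate, Standard Permit, Trade Registration

1. seating 116 > 106; is located in the designated historic district (not: is located in Zone A) → Commercial License not required.
2. seating 116 ≥ 34; is located in the designated historic district; floor area 11,300 square feet ≤ 12,300 square feet → Trade Registration required.
3. is located in the designated historic district (not: is located in Zone B); floor area 11,300 square feet ≥ 9,400 square feet → Municipal Certificate not required.
4. floor area 11,300 square feet ≥ 10,100 square feet → exempt from Operating Registration.
5. sells alcoholic beverages; seating 116 ≥ 50 → Liquor Certificate required.
6. sells alcoholic beverages; does not offer valet parking → Operating Authorization not required.
7. is located in the designated historic district; seating 116 ≤ 124 → Operating Registration required.
8. is located in the designated historic district (not: is located in Zone A); floor area 11,300 square feet ≤ 11,800 square feet → Zone A Registration not required.
9. is located in the designated historic district; does not offer valet parking → Regulatory Certificate not required.
10. is located in the designated historic district; sells alcoholic beverages → Historic District License required.
11. sells firearms or ammunition; is located in the designated historic district → Standard Permit required.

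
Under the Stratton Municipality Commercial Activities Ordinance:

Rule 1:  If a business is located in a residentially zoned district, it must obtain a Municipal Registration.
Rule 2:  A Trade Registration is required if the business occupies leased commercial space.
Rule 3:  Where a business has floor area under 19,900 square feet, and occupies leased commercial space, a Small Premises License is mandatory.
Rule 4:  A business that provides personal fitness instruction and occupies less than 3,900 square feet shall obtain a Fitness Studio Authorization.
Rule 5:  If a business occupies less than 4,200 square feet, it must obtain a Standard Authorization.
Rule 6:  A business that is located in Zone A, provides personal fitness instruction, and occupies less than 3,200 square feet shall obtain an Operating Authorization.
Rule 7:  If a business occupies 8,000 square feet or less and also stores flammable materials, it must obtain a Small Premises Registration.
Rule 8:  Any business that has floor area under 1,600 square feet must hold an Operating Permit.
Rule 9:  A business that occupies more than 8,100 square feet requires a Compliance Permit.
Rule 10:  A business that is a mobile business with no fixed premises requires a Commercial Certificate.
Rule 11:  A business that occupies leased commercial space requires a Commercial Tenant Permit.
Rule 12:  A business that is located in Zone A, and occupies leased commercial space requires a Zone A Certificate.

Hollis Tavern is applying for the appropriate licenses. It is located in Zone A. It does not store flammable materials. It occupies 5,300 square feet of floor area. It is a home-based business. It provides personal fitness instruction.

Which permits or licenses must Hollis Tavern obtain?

Rule 1: is located in Zone A (not: is located in a residentially zoned district) → Municipal Registration not required.
Rule 2: is a home-based business (not: occupies leased commercial space) → Trade Registration not required.
Rule 3: floor area 5,300 square feet < 19,900 square feet; is a home-based business (not: occupies leased commercial space) → Small Premises License not required.
Rule 4: provides personal fitness instruction; floor area 5,300 square feet ≥ 3,900 square feet → Fitness Studio Authorization not required.
Rule 5: floor area 5,300 square feet ≥ 4,200 square feet → Standard Authorization not required.
Rule 6: is located in Zone A; provides personal fitness instruction; floor area 5,300 square feet ≥ 3,200 square feet → Operating Authorization not required.
Rule 7: floor area 5,300 square feet ≤ 8,000 square feet; does not store flammable materials → Small Premises Registration not required.
Rule 8: floor area 5,300 square feet ≥ 1,600 square feet → Operating Permit not required.
Rule 9: floor area 5,300 square feet ≤ 8,100 square feet → Compliance Permit not required.
Rule 10: is a home-based business (not: is a mobile business with no fixed premises) → Commercial Certificate not required.
Rule 11: is a home-based business (not: occupies leased commercial space) → Commercial Tenant Permit not required.
Rule 12: is located in Zone A; is a home-based business (not: occupies leased commercial space) → Zone A Certificate not required.

None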